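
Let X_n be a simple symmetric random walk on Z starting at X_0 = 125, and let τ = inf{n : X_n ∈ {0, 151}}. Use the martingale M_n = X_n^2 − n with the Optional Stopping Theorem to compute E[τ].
E[τ] = 3250

M_n = X_n^2 − n is a martingale (since E[X_{n+1}^2 | F_n] = X_n^2 + 1). By OST (τ has finite mean in a bounded region), E[M_τ] = E[M_0] = X_0^2 − 0 = 125^2 = 15625. Also E[M_τ] = E[X_τ^2] − E[τ]. The walk exits at 0 or 151, with P(hit 151 first) = 125/151, so E[X_τ^2] = 151^2 · 125/151 + 0 = 18875. Thus E[τ] = E[X_τ^2] − E[M_τ] = 18875 − 15625 = 3250 = 125(151 − 125) = 3250.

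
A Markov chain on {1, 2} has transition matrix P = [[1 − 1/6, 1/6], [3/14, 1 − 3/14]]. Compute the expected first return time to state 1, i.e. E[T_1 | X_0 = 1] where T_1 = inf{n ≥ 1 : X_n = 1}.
E[T_1 | X_0 = 1] = 1/π_1 = 16/9

For an irreducible recurrent Markov chain with stationary distribution π, E[T_i | X_0 = i] = 1/π_i (Kac's formula). Here π_1 = (3/14)/(1/6 + 3/14) = (3/14)/(8/21) = 9/16, so E[T_1 | X_0 = 1] = 1/π_1 = (1/6 + 3/14)/(3/14) = (8/21)/(3/14) = 16/9.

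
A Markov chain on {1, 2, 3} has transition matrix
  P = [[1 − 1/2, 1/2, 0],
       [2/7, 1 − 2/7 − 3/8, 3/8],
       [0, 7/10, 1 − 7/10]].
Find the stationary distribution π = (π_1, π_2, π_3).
π = (16/59, 28/59, 15/59)

This is a birth-death chain on three states, which satisfies detailed balance: π_1 · P_{12} = π_2 · P_{21} and π_2 · P_{23} = π_3 · P_{32}.
From π_1 · 1/2 = π_2 · 2/7: π_2/π_1 = (1/2)/(2/7) = 7/4.
From π_2 · 3/8 = π_3 · 7/10: π_3/π_2 = (3/8)/(7/10) = 15/28.
Take π_1 proportional to 1; then unnormalized π = (1, 7/4, 15/16). Normalize by dividing by the sum 59/16:
  π = (16/59, 28/59, 15/59).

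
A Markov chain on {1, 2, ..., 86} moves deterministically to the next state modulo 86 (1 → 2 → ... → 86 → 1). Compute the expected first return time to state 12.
E[T_12 | X_0 = 12] = 86

The chain cycles deterministically, so starting at state 12 it returns in exactly 86 steps. Equivalently, the stationary distribution is uniform π_j = 1/86 for every state j, so by Kac's formula E[T_12] = 1/π_12 = 86.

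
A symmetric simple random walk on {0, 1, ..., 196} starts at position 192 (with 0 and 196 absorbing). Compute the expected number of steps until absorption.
E[τ | X_0 = 192] = 768

Let v_k = E[τ | X_0 = k]. Boundary: v_0 = v_196 = 0. Recurrence: v_k = 1 + (v_{k-1} + v_{k+1})/2 for 1 ≤ k ≤ 195. The particular solution to v_k − (v_{k-1} + v_{k+1})/2 = 1 is v_k = −k^2. Adding homogeneous solution A + B k and matching boundaries gives v_k = k (196 − k). Substituting k = 192: v_192 = 192 · 4 = 768.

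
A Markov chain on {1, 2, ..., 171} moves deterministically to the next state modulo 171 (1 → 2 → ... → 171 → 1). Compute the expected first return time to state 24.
E[T_24 | X_0 = 24] = 171

The chain cycles deterministically, so starting at state 24 it returns in exactly 171 steps. Equivalently, the stationary distribution is uniform π_j = 1/171 for every state j, so by Kac's formula E[T_24] = 1/π_24 = 171.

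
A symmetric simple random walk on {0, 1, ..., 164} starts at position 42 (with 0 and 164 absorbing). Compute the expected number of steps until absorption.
E[τ | X_0 = 42] = 5124

Let v_k = E[τ | X_0 = k]. Boundary: v_0 = v_164 = 0. Recurrence: v_k = 1 + (v_{k-1} + v_{k+1})/2 for 1 ≤ k ≤ 163. The particular solution to v_k − (v_{k-1} + v_{k+1})/2 = 1 is v_k = −k^2. Adding homogeneous solution A + B k and matching boundaries gives v_k = k (164 − k). Substituting k = 42: v_42 = 42 · 122 = 5124.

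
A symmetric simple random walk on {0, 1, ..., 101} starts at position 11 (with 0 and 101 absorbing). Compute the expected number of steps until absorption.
E[τ | X_0 = 11] = 990

Let v_k = E[τ | X_0 = k]. Boundary: v_0 = v_101 = 0. Recurrence: v_k = 1 + (v_{k-1} + v_{k+1})/2 for 1 ≤ k ≤ 100. The particular solution to v_k − (v_{k-1} + v_{k+1})/2 = 1 is v_k = −k^2. Adding homogeneous solution A + B k and matching boundaries gives v_k = k (101 − k). Substituting k = 11: v_11 = 11 · 90 = 990.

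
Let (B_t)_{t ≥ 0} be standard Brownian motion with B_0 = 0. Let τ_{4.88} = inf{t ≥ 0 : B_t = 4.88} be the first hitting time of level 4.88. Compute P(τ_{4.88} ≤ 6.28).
P(τ_{4.88} ≤ 6.28) = 2(1 − Φ(4.88/√6.28)) = 2(1 − Φ(1.9473)) ≈ 0.0515

By the reflection principle for standard BM, P(τ_b ≤ t) = 2 · P(B_t ≥ b). Since B_t ~ N(0, t), P(B_t ≥ 4.88) = 1 − Φ(4.88/√t) = 1 − Φ(4.88/√6.28) = 1 − Φ(1.9473) ≈ 0.02575. Doubling: P(τ_{4.88} ≤ 6.28) ≈ 2 · 0.02575 = 0.05150 ≈ 0.0515.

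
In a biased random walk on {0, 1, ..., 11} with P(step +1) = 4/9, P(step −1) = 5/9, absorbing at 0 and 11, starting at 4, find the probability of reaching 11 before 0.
P(hit 11 before 0) = (1 − (5/4)^4) / (1 − (5/4)^11) = 6045696/44633821

Let u_k denote P(reach 11 before 0 | start at k). Boundary: u_0 = 0, u_11 = 1. Recurrence: u_k = 4/9·u_{k+1} + 5/9·u_{k-1} for 1 ≤ k ≤ 10. Try u_k = A + B·r^k with r = q/p = (5/9)/(4/9) = 5/4. Substitution satisfies the recurrence; boundary conditions give:
  u_k = (1 − r^k) / (1 − r^N) = (1 − (5/4)^4) / (1 − (5/4)^11) = 6045696/44633821.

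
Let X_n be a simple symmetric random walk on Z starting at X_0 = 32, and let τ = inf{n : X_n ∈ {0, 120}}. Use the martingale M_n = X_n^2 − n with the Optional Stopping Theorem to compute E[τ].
E[τ] = 2816

M_n = X_n^2 − n is a martingale (since E[X_{n+1}^2 | F_n] = X_n^2 + 1). By OST (τ has finite mean in a bounded region), E[M_τ] = E[M_0] = X_0^2 − 0 = 32^2 = 1024. Also E[M_τ] = E[X_τ^2] − E[τ]. The walk exits at 0 or 120, with P(hit 120 first) = 32/120, so E[X_τ^2] = 120^2 · 32/120 + 0 = 3840. Thus E[τ] = E[X_τ^2] − E[M_τ] = 3840 − 1024 = 2816 = 32(120 − 32) = 2816.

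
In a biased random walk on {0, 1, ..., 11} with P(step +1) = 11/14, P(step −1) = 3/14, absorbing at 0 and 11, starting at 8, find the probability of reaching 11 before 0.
P(hit 11 before 0) = (1 − (3/11)^8) / (1 − (3/11)^11) = 35662867240/35663936683

Let u_k denote P(reach 11 before 0 | start at k). Boundary: u_0 = 0, u_11 = 1. Recurrence: u_k = 11/14·u_{k+1} + 3/14·u_{k-1} for 1 ≤ k ≤ 10. Try u_k = A + B·r^k with r = q/p = (3/14)/(11/14) = 3/11. Substitution satisfies the recurrence; boundary conditions give:
  u_k = (1 − r^k) / (1 − r^N) = (1 − (3/11)^8) / (1 − (3/11)^11) = 35662867240/35663936683.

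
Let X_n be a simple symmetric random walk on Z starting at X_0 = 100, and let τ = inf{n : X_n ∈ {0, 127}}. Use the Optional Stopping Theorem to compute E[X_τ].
E[X_τ] = 100

X_n is a martingale and τ is a bounded-mean stopping time (indeed τ is finite a.s. with bounded expectation since the walk is in a bounded region). By the OST, E[X_τ] = E[X_0] = 100. Equivalently: E[X_τ] = 127 · P(hit 127 first) + 0 · P(hit 0 first) = 127 · (100/127) = 100.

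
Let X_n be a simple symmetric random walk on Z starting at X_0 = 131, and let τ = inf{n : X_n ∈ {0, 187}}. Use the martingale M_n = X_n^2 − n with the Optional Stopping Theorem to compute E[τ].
E[τ] = 7336

M_n = X_n^2 − n is a martingale (since E[X_{n+1}^2 | F_n] = X_n^2 + 1). By OST (τ has finite mean in a bounded region), E[M_τ] = E[M_0] = X_0^2 − 0 = 131^2 = 17161. Also E[M_τ] = E[X_τ^2] − E[τ]. The walk exits at 0 or 187, with P(hit 187 first) = 131/187, so E[X_τ^2] = 187^2 · 131/187 + 0 = 24497. Thus E[τ] = E[X_τ^2] − E[M_τ] = 24497 − 17161 = 7336 = 131(187 − 131) = 7336.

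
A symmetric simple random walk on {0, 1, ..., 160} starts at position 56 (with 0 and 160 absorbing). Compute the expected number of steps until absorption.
E[τ | X_0 = 56] = 5824

Let v_k = E[τ | X_0 = k]. Boundary: v_0 = v_160 = 0. Recurrence: v_k = 1 + (v_{k-1} + v_{k+1})/2 for 1 ≤ k ≤ 159. The particular solution to v_k − (v_{k-1} + v_{k+1})/2 = 1 is v_k = −k^2. Adding homogeneous solution A + B k and matching boundaries gives v_k = k (160 − k). Substituting k = 56: v_56 = 56 · 104 = 5824.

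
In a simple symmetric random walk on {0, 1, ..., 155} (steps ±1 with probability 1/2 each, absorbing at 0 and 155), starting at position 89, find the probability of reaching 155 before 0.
P(hit 155 before 0) = 89/155

Let u_k = P(hit 155 before 0 | start at k). Then u_0 = 0, u_155 = 1, and u_k = u_{k-1}/2 + u_{k+1}/2 for 1 ≤ k ≤ 154. This harmonic recurrence is solved by u_k = k/155, giving u_89 = 89/155.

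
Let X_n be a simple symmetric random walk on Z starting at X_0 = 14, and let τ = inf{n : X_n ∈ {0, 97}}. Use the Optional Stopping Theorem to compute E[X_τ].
E[X_τ] = 14

X_n is a martingale and τ is a bounded-mean stopping time (indeed τ is finite a.s. with bounded expectation since the walk is in a bounded region). By the OST, E[X_τ] = E[X_0] = 14. Equivalently: E[X_τ] = 97 · P(hit 97 first) + 0 · P(hit 0 first) = 97 · (14/97) = 14.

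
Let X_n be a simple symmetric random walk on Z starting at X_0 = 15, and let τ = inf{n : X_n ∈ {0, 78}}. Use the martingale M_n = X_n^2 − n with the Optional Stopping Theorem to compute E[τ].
E[τ] = 945

M_n = X_n^2 − n is a martingale (since E[X_{n+1}^2 | F_n] = X_n^2 + 1). By OST (τ has finite mean in a bounded region), E[M_τ] = E[M_0] = X_0^2 − 0 = 15^2 = 225. Also E[M_τ] = E[X_τ^2] − E[τ]. The walk exits at 0 or 78, with P(hit 78 first) = 15/78, so E[X_τ^2] = 78^2 · 15/78 + 0 = 1170. Thus E[τ] = E[X_τ^2] − E[M_τ] = 1170 − 225 = 945 = 15(78 − 15) = 945.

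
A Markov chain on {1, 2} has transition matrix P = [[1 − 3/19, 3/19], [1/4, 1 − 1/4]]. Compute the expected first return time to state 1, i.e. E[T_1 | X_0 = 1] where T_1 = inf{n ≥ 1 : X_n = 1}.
E[T_1 | X_0 = 1] = 1/π_1 = 31/19

For an irreducible recurrent Markov chain with stationary distribution π, E[T_i | X_0 = i] = 1/π_i (Kac's formula). Here π_1 = (1/4)/(3/19 + 1/4) = (1/4)/(31/76) = 19/31, so E[T_1 | X_0 = 1] = 1/π_1 = (3/19 + 1/4)/(1/4) = (31/76)/(1/4) = 31/19.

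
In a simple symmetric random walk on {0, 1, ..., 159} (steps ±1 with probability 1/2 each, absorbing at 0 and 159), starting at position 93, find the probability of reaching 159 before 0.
P(hit 159 before 0) = 93/159 = 31/53

Let u_k = P(hit 159 before 0 | start at k). Then u_0 = 0, u_159 = 1, and u_k = u_{k-1}/2 + u_{k+1}/2 for 1 ≤ k ≤ 158. This harmonic recurrence is solved by u_k = k/159, giving u_93 = 93/159 = 31/53.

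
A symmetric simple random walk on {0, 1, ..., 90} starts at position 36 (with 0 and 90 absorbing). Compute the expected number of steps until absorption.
E[τ | X_0 = 36] = 1944

Let v_k = E[τ | X_0 = k]. Boundary: v_0 = v_90 = 0. Recurrence: v_k = 1 + (v_{k-1} + v_{k+1})/2 for 1 ≤ k ≤ 89. The particular solution to v_k − (v_{k-1} + v_{k+1})/2 = 1 is v_k = −k^2. Adding homogeneous solution A + B k and matching boundaries gives v_k = k (90 − k). Substituting k = 36: v_36 = 36 · 54 = 1944.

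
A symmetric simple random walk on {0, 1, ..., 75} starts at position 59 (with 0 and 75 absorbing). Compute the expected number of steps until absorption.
E[τ | X_0 = 59] = 944

Let v_k = E[τ | X_0 = k]. Boundary: v_0 = v_75 = 0. Recurrence: v_k = 1 + (v_{k-1} + v_{k+1})/2 for 1 ≤ k ≤ 74. The particular solution to v_k − (v_{k-1} + v_{k+1})/2 = 1 is v_k = −k^2. Adding homogeneous solution A + B k and matching boundaries gives v_k = k (75 − k). Substituting k = 59: v_59 = 59 · 16 = 944.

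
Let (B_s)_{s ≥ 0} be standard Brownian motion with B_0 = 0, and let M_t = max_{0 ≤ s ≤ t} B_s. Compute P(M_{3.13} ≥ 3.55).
P(M_{3.13} ≥ 3.55) = 2·P(B_{3.13} ≥ 3.55) = 2(1 − Φ(3.55/√3.13)) ≈ 0.0448

By the reflection principle for Brownian motion, P(M_t ≥ a) = 2 · P(B_t ≥ a) for a ≥ 0. Since B_t ~ N(0, t), P(B_t ≥ 3.55) = 1 − Φ(3.55/√t) = 1 − Φ(3.55/√3.13) = 1 − Φ(2.0066). So
  P(M_{3.13} ≥ 3.55) = 2(1 − Φ(2.0066)) ≈ 0.0448.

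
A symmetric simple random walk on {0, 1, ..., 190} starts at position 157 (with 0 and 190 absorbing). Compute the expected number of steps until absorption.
E[τ | X_0 = 157] = 5181

Let v_k = E[τ | X_0 = k]. Boundary: v_0 = v_190 = 0. Recurrence: v_k = 1 + (v_{k-1} + v_{k+1})/2 for 1 ≤ k ≤ 189. The particular solution to v_k − (v_{k-1} + v_{k+1})/2 = 1 is v_k = −k^2. Adding homogeneous solution A + B k and matching boundaries gives v_k = k (190 − k). Substituting k = 157: v_157 = 157 · 33 = 5181.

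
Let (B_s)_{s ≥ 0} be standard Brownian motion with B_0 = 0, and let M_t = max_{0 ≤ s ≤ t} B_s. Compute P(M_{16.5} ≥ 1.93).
P(M_{16.5} ≥ 1.93) = 2·P(B_{16.5} ≥ 1.93) = 2(1 − Φ(1.93/√16.5)) ≈ 0.6347

By the reflection principle for Brownian motion, P(M_t ≥ a) = 2 · P(B_t ≥ a) for a ≥ 0. Since B_t ~ N(0, t), P(B_t ≥ 1.93) = 1 − Φ(1.93/√t) = 1 − Φ(1.93/√16.5) = 1 − Φ(0.4751). So
  P(M_{16.5} ≥ 1.93) = 2(1 − Φ(0.4751)) ≈ 0.6347.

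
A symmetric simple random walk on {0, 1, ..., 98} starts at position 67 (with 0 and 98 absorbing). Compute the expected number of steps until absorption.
E[τ | X_0 = 67] = 2077

Let v_k = E[τ | X_0 = k]. Boundary: v_0 = v_98 = 0. Recurrence: v_k = 1 + (v_{k-1} + v_{k+1})/2 for 1 ≤ k ≤ 97. The particular solution to v_k − (v_{k-1} + v_{k+1})/2 = 1 is v_k = −k^2. Adding homogeneous solution A + B k and matching boundaries gives v_k = k (98 − k). Substituting k = 67: v_67 = 67 · 31 = 2077.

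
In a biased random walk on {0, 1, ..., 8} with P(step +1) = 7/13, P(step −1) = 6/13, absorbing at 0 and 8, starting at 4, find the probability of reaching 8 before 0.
P(hit 8 before 0) = (1 − (6/7)^4) / (1 − (6/7)^8) = 2401/3697

Let u_k denote P(reach 8 before 0 | start at k). Boundary: u_0 = 0, u_8 = 1. Recurrence: u_k = 7/13·u_{k+1} + 6/13·u_{k-1} for 1 ≤ k ≤ 7. Try u_k = A + B·r^k with r = q/p = (6/13)/(7/13) = 6/7. Substitution satisfies the recurrence; boundary conditions give:
  u_k = (1 − r^k) / (1 − r^N) = (1 − (6/7)^4) / (1 − (6/7)^8) = 2401/3697.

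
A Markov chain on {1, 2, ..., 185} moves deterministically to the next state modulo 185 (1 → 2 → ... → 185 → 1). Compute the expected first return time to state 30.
E[T_30 | X_0 = 30] = 185

The chain cycles deterministically, so starting at state 30 it returns in exactly 185 steps. Equivalently, the stationary distribution is uniform π_j = 1/185 for every state j, so by Kac's formula E[T_30] = 1/π_30 = 185.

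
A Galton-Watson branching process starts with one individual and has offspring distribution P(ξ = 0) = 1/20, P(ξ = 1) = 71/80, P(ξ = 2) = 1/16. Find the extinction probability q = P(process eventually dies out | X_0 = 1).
q = 4/5

The pgf is f(s) = 1/20 + 71/80·s + 1/16·s². The extinction probability q is the smallest fixed point of f in [0, 1]. Setting s = f(s):
  1/16·s² + (71/80 − 1)·s + 1/20 = 0
  1/16·s² − (1/20 + 1/16)·s + 1/20 = 0
which factors as (s − 1)·(1/16·s − 1/20) = 0, giving roots s = 1 and s = (1/20)/(1/16) = 4/5.
Mean offspring μ = 71/80 + 2·1/16 = 81/80 > 1 (supercritical), so q < 1. The extinction probability is the smaller root: q = (1/20)/(1/16) = 4/5.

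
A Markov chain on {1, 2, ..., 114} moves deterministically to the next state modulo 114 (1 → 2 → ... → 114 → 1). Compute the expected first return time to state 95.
E[T_95 | X_0 = 95] = 114

The chain cycles deterministically, so starting at state 95 it returns in exactly 114 steps. Equivalently, the stationary distribution is uniform π_j = 1/114 for every state j, so by Kac's formula E[T_95] = 1/π_95 = 114.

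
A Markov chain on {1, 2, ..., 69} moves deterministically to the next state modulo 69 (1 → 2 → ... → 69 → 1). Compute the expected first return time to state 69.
E[T_69 | X_0 = 69] = 69

The chain cycles deterministically, so starting at state 69 it returns in exactly 69 steps. Equivalently, the stationary distribution is uniform π_j = 1/69 for every state j, so by Kac's formula E[T_69] = 1/π_69 = 69.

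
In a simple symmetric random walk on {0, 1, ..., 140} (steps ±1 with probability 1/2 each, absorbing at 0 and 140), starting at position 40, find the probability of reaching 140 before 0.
P(hit 140 before 0) = 40/140 = 2/7

Let u_k = P(hit 140 before 0 | start at k). Then u_0 = 0, u_140 = 1, and u_k = u_{k-1}/2 + u_{k+1}/2 for 1 ≤ k ≤ 139. This harmonic recurrence is solved by u_k = k/140, giving u_40 = 40/140 = 2/7.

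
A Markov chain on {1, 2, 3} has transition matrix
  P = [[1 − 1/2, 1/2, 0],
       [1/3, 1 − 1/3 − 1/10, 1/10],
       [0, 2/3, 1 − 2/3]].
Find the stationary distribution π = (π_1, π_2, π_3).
π = (40/109, 60/109, 9/109)

This is a birth-death chain on three states, which satisfies detailed balance: π_1 · P_{12} = π_2 · P_{21} and π_2 · P_{23} = π_3 · P_{32}.
From π_1 · 1/2 = π_2 · 1/3: π_2/π_1 = (1/2)/(1/3) = 3/2.
From π_2 · 1/10 = π_3 · 2/3: π_3/π_2 = (1/10)/(2/3) = 3/20.
Take π_1 proportional to 1; then unnormalized π = (1, 3/2, 9/40). Normalize by dividing by the sum 109/40:
  π = (40/109, 60/109, 9/109).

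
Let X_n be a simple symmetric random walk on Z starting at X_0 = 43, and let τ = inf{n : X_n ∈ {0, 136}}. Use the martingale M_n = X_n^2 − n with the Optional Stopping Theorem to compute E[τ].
E[τ] = 3999

M_n = X_n^2 − n is a martingale (since E[X_{n+1}^2 | F_n] = X_n^2 + 1). By OST (τ has finite mean in a bounded region), E[M_τ] = E[M_0] = X_0^2 − 0 = 43^2 = 1849. Also E[M_τ] = E[X_τ^2] − E[τ]. The walk exits at 0 or 136, with P(hit 136 first) = 43/136, so E[X_τ^2] = 136^2 · 43/136 + 0 = 5848. Thus E[τ] = E[X_τ^2] − E[M_τ] = 5848 − 1849 = 3999 = 43(136 − 43) = 3999.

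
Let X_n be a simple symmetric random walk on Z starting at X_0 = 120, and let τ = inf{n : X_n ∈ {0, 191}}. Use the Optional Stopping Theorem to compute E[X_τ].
E[X_τ] = 120

X_n is a martingale and τ is a bounded-mean stopping time (indeed τ is finite a.s. with bounded expectation since the walk is in a bounded region). By the OST, E[X_τ] = E[X_0] = 120. Equivalently: E[X_τ] = 191 · P(hit 191 first) + 0 · P(hit 0 first) = 191 · (120/191) = 120.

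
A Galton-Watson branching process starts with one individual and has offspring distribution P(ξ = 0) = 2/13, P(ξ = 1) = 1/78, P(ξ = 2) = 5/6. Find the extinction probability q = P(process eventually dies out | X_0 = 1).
q = 12/65

The pgf is f(s) = 2/13 + 1/78·s + 5/6·s². The extinction probability q is the smallest fixed point of f in [0, 1]. Setting s = f(s):
  5/6·s² + (1/78 − 1)·s + 2/13 = 0
  5/6·s² − (2/13 + 5/6)·s + 2/13 = 0
which factors as (s − 1)·(5/6·s − 2/13) = 0, giving roots s = 1 and s = (2/13)/(5/6) = 12/65.
Mean offspring μ = 1/78 + 2·5/6 = 131/78 > 1 (supercritical), so q < 1. The extinction probability is the smaller root: q = (2/13)/(5/6) = 12/65.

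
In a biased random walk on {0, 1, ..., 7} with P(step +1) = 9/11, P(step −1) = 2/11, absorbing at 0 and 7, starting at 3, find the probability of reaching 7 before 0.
P(hit 7 before 0) = (1 − (2/9)^3) / (1 − (2/9)^7) = 675783/683263

Let u_k denote P(reach 7 before 0 | start at k). Boundary: u_0 = 0, u_7 = 1. Recurrence: u_k = 9/11·u_{k+1} + 2/11·u_{k-1} for 1 ≤ k ≤ 6. Try u_k = A + B·r^k with r = q/p = (2/11)/(9/11) = 2/9. Substitution satisfies the recurrence; boundary conditions give:
  u_k = (1 − r^k) / (1 − r^N) = (1 − (2/9)^3) / (1 − (2/9)^7) = 675783/683263.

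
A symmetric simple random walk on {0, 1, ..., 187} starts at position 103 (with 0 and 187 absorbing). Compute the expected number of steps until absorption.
E[τ | X_0 = 103] = 8652

Let v_k = E[τ | X_0 = k]. Boundary: v_0 = v_187 = 0. Recurrence: v_k = 1 + (v_{k-1} + v_{k+1})/2 for 1 ≤ k ≤ 186. The particular solution to v_k − (v_{k-1} + v_{k+1})/2 = 1 is v_k = −k^2. Adding homogeneous solution A + B k and matching boundaries gives v_k = k (187 − k). Substituting k = 103: v_103 = 103 · 84 = 8652.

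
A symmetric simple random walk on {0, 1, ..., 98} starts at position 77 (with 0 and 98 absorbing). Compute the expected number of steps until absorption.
E[τ | X_0 = 77] = 1617

Let v_k = E[τ | X_0 = k]. Boundary: v_0 = v_98 = 0. Recurrence: v_k = 1 + (v_{k-1} + v_{k+1})/2 for 1 ≤ k ≤ 97. The particular solution to v_k − (v_{k-1} + v_{k+1})/2 = 1 is v_k = −k^2. Adding homogeneous solution A + B k and matching boundaries gives v_k = k (98 − k). Substituting k = 77: v_77 = 77 · 21 = 1617.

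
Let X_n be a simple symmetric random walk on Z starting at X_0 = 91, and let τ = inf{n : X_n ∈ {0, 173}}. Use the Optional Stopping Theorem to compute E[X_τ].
E[X_τ] = 91

X_n is a martingale and τ is a bounded-mean stopping time (indeed τ is finite a.s. with bounded expectation since the walk is in a bounded region). By the OST, E[X_τ] = E[X_0] = 91. Equivalently: E[X_τ] = 173 · P(hit 173 first) + 0 · P(hit 0 first) = 173 · (91/173) = 91.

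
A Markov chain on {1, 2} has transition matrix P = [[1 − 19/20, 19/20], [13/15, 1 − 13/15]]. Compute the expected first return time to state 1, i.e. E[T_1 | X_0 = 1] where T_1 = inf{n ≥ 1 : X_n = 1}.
E[T_1 | X_0 = 1] = 1/π_1 = 109/52

For an irreducible recurrent Markov chain with stationary distribution π, E[T_i | X_0 = i] = 1/π_i (Kac's formula). Here π_1 = (13/15)/(19/20 + 13/15) = (13/15)/(109/60) = 52/109, so E[T_1 | X_0 = 1] = 1/π_1 = (19/20 + 13/15)/(13/15) = (109/60)/(13/15) = 109/52.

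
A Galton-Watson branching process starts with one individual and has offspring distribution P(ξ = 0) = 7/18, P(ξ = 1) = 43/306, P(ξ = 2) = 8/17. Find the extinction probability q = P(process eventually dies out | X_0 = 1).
q = 119/144

The pgf is f(s) = 7/18 + 43/306·s + 8/17·s². The extinction probability q is the smallest fixed point of f in [0, 1]. Setting s = f(s):
  8/17·s² + (43/306 − 1)·s + 7/18 = 0
  8/17·s² − (7/18 + 8/17)·s + 7/18 = 0
which factors as (s − 1)·(8/17·s − 7/18) = 0, giving roots s = 1 and s = (7/18)/(8/17) = 119/144.
Mean offspring μ = 43/306 + 2·8/17 = 331/306 > 1 (supercritical), so q < 1. The extinction probability is the smaller root: q = (7/18)/(8/17) = 119/144.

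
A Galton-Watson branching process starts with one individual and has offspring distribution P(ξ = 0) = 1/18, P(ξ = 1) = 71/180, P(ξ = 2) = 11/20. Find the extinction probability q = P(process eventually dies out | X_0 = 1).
q = 10/99

The pgf is f(s) = 1/18 + 71/180·s + 11/20·s². The extinction probability q is the smallest fixed point of f in [0, 1]. Setting s = f(s):
  11/20·s² + (71/180 − 1)·s + 1/18 = 0
  11/20·s² − (1/18 + 11/20)·s + 1/18 = 0
which factors as (s − 1)·(11/20·s − 1/18) = 0, giving roots s = 1 and s = (1/18)/(11/20) = 10/99.
Mean offspring μ = 71/180 + 2·11/20 = 269/180 > 1 (supercritical), so q < 1. The extinction probability is the smaller root: q = (1/18)/(11/20) = 10/99.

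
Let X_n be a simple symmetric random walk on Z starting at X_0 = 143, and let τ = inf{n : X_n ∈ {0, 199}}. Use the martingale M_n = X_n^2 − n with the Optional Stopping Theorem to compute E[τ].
E[τ] = 8008

M_n = X_n^2 − n is a martingale (since E[X_{n+1}^2 | F_n] = X_n^2 + 1). By OST (τ has finite mean in a bounded region), E[M_τ] = E[M_0] = X_0^2 − 0 = 143^2 = 20449. Also E[M_τ] = E[X_τ^2] − E[τ]. The walk exits at 0 or 199, with P(hit 199 first) = 143/199, so E[X_τ^2] = 199^2 · 143/199 + 0 = 28457. Thus E[τ] = E[X_τ^2] − E[M_τ] = 28457 − 20449 = 8008 = 143(199 − 143) = 8008.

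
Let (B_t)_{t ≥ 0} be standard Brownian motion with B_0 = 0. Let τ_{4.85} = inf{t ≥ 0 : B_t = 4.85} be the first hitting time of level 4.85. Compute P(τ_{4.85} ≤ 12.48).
P(τ_{4.85} ≤ 12.48) = 2(1 − Φ(4.85/√12.48)) = 2(1 − Φ(1.3729)) ≈ 0.1698

By the reflection principle for standard BM, P(τ_b ≤ t) = 2 · P(B_t ≥ b). Since B_t ~ N(0, t), P(B_t ≥ 4.85) = 1 − Φ(4.85/√t) = 1 − Φ(4.85/√12.48) = 1 − Φ(1.3729) ≈ 0.08489. Doubling: P(τ_{4.85} ≤ 12.48) ≈ 2 · 0.08489 = 0.16978 ≈ 0.1698.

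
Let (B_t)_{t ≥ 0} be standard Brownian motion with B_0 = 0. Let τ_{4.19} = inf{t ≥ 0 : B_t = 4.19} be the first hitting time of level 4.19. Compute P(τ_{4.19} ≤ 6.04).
P(τ_{4.19} ≤ 6.04) = 2(1 − Φ(4.19/√6.04)) = 2(1 − Φ(1.7049)) ≈ 0.0882

By the reflection principle for standard BM, P(τ_b ≤ t) = 2 · P(B_t ≥ b). Since B_t ~ N(0, t), P(B_t ≥ 4.19) = 1 − Φ(4.19/√t) = 1 − Φ(4.19/√6.04) = 1 − Φ(1.7049) ≈ 0.04411. Doubling: P(τ_{4.19} ≤ 6.04) ≈ 2 · 0.04411 = 0.08822 ≈ 0.0882.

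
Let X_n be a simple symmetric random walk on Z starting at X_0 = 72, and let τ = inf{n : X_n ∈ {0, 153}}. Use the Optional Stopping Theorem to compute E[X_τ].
E[X_τ] = 72

X_n is a martingale and τ is a bounded-mean stopping time (indeed τ is finite a.s. with bounded expectation since the walk is in a bounded region). By the OST, E[X_τ] = E[X_0] = 72. Equivalently: E[X_τ] = 153 · P(hit 153 first) + 0 · P(hit 0 first) = 153 · (72/153) = 72.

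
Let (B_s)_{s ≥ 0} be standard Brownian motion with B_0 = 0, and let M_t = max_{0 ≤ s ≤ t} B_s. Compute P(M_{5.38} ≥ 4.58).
P(M_{5.38} ≥ 4.58) = 2·P(B_{5.38} ≥ 4.58) = 2(1 − Φ(4.58/√5.38)) ≈ 0.0483

By the reflection principle for Brownian motion, P(M_t ≥ a) = 2 · P(B_t ≥ a) for a ≥ 0. Since B_t ~ N(0, t), P(B_t ≥ 4.58) = 1 − Φ(4.58/√t) = 1 − Φ(4.58/√5.38) = 1 − Φ(1.9746). So
  P(M_{5.38} ≥ 4.58) = 2(1 − Φ(1.9746)) ≈ 0.0483.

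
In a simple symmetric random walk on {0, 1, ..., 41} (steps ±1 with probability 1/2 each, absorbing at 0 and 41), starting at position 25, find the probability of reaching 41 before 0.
P(hit 41 before 0) = 25/41

Let u_k = P(hit 41 before 0 | start at k). Then u_0 = 0, u_41 = 1, and u_k = u_{k-1}/2 + u_{k+1}/2 for 1 ≤ k ≤ 40. This harmonic recurrence is solved by u_k = k/41, giving u_25 = 25/41.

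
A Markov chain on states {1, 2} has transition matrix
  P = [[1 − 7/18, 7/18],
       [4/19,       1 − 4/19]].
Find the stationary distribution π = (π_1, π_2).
π_1 = 72/205, π_2 = 133/205

Solve πP = π with π_1 + π_2 = 1. From πP = π: π_1 · (1 − 7/18) + π_2 · 4/19 = π_1 ⇒ π_2 · 4/19 = π_1 · 7/18 ⇒ π_2/π_1 = (7/18)/(4/19) = 133/72. Together with π_1 + π_2 = 1:
  π_1 = (4/19)/(7/18 + 4/19) = (4/19)/(205/342) = 72/205,
  π_2 = (7/18)/(7/18 + 4/19) = (7/18)/(205/342) = 133/205.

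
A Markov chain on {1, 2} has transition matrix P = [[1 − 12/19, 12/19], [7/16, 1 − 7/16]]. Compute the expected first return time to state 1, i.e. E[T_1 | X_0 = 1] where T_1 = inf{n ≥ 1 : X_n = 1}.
E[T_1 | X_0 = 1] = 1/π_1 = 325/133

For an irreducible recurrent Markov chain with stationary distribution π, E[T_i | X_0 = i] = 1/π_i (Kac's formula). Here π_1 = (7/16)/(12/19 + 7/16) = (7/16)/(325/304) = 133/325, so E[T_1 | X_0 = 1] = 1/π_1 = (12/19 + 7/16)/(7/16) = (325/304)/(7/16) = 325/133.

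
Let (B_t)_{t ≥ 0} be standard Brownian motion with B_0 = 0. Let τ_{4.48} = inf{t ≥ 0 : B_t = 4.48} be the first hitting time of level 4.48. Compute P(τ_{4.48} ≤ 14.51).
P(τ_{4.48} ≤ 14.51) = 2(1 − Φ(4.48/√14.51)) = 2(1 − Φ(1.1761)) ≈ 0.2396

By the reflection principle for standard BM, P(τ_b ≤ t) = 2 · P(B_t ≥ b). Since B_t ~ N(0, t), P(B_t ≥ 4.48) = 1 − Φ(4.48/√t) = 1 − Φ(4.48/√14.51) = 1 − Φ(1.1761) ≈ 0.11978. Doubling: P(τ_{4.48} ≤ 14.51) ≈ 2 · 0.11978 = 0.23956 ≈ 0.2396.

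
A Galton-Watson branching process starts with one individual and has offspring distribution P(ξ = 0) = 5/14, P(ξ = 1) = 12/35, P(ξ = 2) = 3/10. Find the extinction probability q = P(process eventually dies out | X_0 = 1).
q = 1

Mean offspring μ = 0·5/14 + 1·12/35 + 2·3/10 = 33/35 ≤ 1. For μ ≤ 1 with offspring not concentrated at 1, the Galton-Watson process goes extinct almost surely, so q = 1.
(Algebraic check: The pgf is f(s) = 5/14 + 12/35·s + 3/10·s². The extinction probability q is the smallest fixed point of f in [0, 1]. Setting s = f(s):
  3/10·s² + (12/35 − 1)·s + 5/14 = 0
  3/10·s² − (5/14 + 3/10)·s + 5/14 = 0
which factors as (s − 1)·(3/10·s − 5/14) = 0, giving roots s = 1 and s = (5/14)/(3/10) = 25/21. Since 25/21 ≥ 1, the smallest root in [0, 1] is s = 1.)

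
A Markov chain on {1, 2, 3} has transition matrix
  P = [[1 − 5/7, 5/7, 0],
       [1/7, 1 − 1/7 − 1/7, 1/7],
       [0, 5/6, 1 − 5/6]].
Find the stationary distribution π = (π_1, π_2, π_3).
π = (7/48, 35/48, 1/8)

This is a birth-death chain on three states, which satisfies detailed balance: π_1 · P_{12} = π_2 · P_{21} and π_2 · P_{23} = π_3 · P_{32}.
From π_1 · 5/7 = π_2 · 1/7: π_2/π_1 = (5/7)/(1/7) = 5.
From π_2 · 1/7 = π_3 · 5/6: π_3/π_2 = (1/7)/(5/6) = 6/35.
Take π_1 proportional to 1; then unnormalized π = (1, 5, 6/7). Normalize by dividing by the sum 48/7:
  π = (7/48, 35/48, 1/8).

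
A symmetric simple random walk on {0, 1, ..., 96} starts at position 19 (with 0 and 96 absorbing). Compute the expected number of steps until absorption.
E[τ | X_0 = 19] = 1463

Let v_k = E[τ | X_0 = k]. Boundary: v_0 = v_96 = 0. Recurrence: v_k = 1 + (v_{k-1} + v_{k+1})/2 for 1 ≤ k ≤ 95. The particular solution to v_k − (v_{k-1} + v_{k+1})/2 = 1 is v_k = −k^2. Adding homogeneous solution A + B k and matching boundaries gives v_k = k (96 − k). Substituting k = 19: v_19 = 19 · 77 = 1463.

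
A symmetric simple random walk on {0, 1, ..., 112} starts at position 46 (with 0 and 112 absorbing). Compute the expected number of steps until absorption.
E[τ | X_0 = 46] = 3036

Let v_k = E[τ | X_0 = k]. Boundary: v_0 = v_112 = 0. Recurrence: v_k = 1 + (v_{k-1} + v_{k+1})/2 for 1 ≤ k ≤ 111. The particular solution to v_k − (v_{k-1} + v_{k+1})/2 = 1 is v_k = −k^2. Adding homogeneous solution A + B k and matching boundaries gives v_k = k (112 − k). Substituting k = 46: v_46 = 46 · 66 = 3036.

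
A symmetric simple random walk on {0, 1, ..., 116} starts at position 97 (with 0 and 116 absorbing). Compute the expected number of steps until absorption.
E[τ | X_0 = 97] = 1843

Let v_k = E[τ | X_0 = k]. Boundary: v_0 = v_116 = 0. Recurrence: v_k = 1 + (v_{k-1} + v_{k+1})/2 for 1 ≤ k ≤ 115. The particular solution to v_k − (v_{k-1} + v_{k+1})/2 = 1 is v_k = −k^2. Adding homogeneous solution A + B k and matching boundaries gives v_k = k (116 − k). Substituting k = 97: v_97 = 97 · 19 = 1843.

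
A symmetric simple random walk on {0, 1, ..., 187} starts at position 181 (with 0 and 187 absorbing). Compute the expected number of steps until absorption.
E[τ | X_0 = 181] = 1086

Let v_k = E[τ | X_0 = k]. Boundary: v_0 = v_187 = 0. Recurrence: v_k = 1 + (v_{k-1} + v_{k+1})/2 for 1 ≤ k ≤ 186. The particular solution to v_k − (v_{k-1} + v_{k+1})/2 = 1 is v_k = −k^2. Adding homogeneous solution A + B k and matching boundaries gives v_k = k (187 − k). Substituting k = 181: v_181 = 181 · 6 = 1086.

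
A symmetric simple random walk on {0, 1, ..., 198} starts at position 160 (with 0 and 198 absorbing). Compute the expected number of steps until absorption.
E[τ | X_0 = 160] = 6080

Let v_k = E[τ | X_0 = k]. Boundary: v_0 = v_198 = 0. Recurrence: v_k = 1 + (v_{k-1} + v_{k+1})/2 for 1 ≤ k ≤ 197. The particular solution to v_k − (v_{k-1} + v_{k+1})/2 = 1 is v_k = −k^2. Adding homogeneous solution A + B k and matching boundaries gives v_k = k (198 − k). Substituting k = 160: v_160 = 160 · 38 = 6080.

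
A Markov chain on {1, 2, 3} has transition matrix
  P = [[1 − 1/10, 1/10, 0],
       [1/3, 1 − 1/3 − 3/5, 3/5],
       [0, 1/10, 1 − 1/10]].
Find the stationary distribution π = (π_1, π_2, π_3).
π = (10/31, 3/31, 18/31)

This is a birth-death chain on three states, which satisfies detailed balance: π_1 · P_{12} = π_2 · P_{21} and π_2 · P_{23} = π_3 · P_{32}.
From π_1 · 1/10 = π_2 · 1/3: π_2/π_1 = (1/10)/(1/3) = 3/10.
From π_2 · 3/5 = π_3 · 1/10: π_3/π_2 = (3/5)/(1/10) = 6.
Take π_1 proportional to 1; then unnormalized π = (1, 3/10, 9/5). Normalize by dividing by the sum 31/10:
  π = (10/31, 3/31, 18/31).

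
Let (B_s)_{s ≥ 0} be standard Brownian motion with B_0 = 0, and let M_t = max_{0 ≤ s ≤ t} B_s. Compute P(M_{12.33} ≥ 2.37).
P(M_{12.33} ≥ 2.37) = 2·P(B_{12.33} ≥ 2.37) = 2(1 − Φ(2.37/√12.33)) ≈ 0.4997

By the reflection principle for Brownian motion, P(M_t ≥ a) = 2 · P(B_t ≥ a) for a ≥ 0. Since B_t ~ N(0, t), P(B_t ≥ 2.37) = 1 − Φ(2.37/√t) = 1 − Φ(2.37/√12.33) = 1 − Φ(0.6749). So
  P(M_{12.33} ≥ 2.37) = 2(1 − Φ(0.6749)) ≈ 0.4997.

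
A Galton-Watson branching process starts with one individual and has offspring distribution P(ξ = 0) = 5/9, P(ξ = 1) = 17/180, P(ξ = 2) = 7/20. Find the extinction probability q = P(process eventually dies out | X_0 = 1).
q = 1

Mean offspring μ = 0·5/9 + 1·17/180 + 2·7/20 = 143/180 ≤ 1. For μ ≤ 1 with offspring not concentrated at 1, the Galton-Watson process goes extinct almost surely, so q = 1.
(Algebraic check: The pgf is f(s) = 5/9 + 17/180·s + 7/20·s². The extinction probability q is the smallest fixed point of f in [0, 1]. Setting s = f(s):
  7/20·s² + (17/180 − 1)·s + 5/9 = 0
  7/20·s² − (5/9 + 7/20)·s + 5/9 = 0
which factors as (s − 1)·(7/20·s − 5/9) = 0, giving roots s = 1 and s = (5/9)/(7/20) = 100/63. Since 100/63 ≥ 1, the smallest root in [0, 1] is s = 1.)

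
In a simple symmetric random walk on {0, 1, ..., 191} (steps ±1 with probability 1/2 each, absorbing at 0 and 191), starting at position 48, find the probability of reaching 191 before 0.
P(hit 191 before 0) = 48/191

Let u_k = P(hit 191 before 0 | start at k). Then u_0 = 0, u_191 = 1, and u_k = u_{k-1}/2 + u_{k+1}/2 for 1 ≤ k ≤ 190. This harmonic recurrence is solved by u_k = k/191, giving u_48 = 48/191.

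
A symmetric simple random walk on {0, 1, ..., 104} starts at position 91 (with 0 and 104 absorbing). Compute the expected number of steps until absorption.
E[τ | X_0 = 91] = 1183

Let v_k = E[τ | X_0 = k]. Boundary: v_0 = v_104 = 0. Recurrence: v_k = 1 + (v_{k-1} + v_{k+1})/2 for 1 ≤ k ≤ 103. The particular solution to v_k − (v_{k-1} + v_{k+1})/2 = 1 is v_k = −k^2. Adding homogeneous solution A + B k and matching boundaries gives v_k = k (104 − k). Substituting k = 91: v_91 = 91 · 13 = 1183.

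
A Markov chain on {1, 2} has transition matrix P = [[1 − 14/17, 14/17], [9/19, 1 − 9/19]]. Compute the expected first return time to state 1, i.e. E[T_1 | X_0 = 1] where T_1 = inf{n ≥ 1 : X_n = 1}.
E[T_1 | X_0 = 1] = 1/π_1 = 419/153

For an irreducible recurrent Markov chain with stationary distribution π, E[T_i | X_0 = i] = 1/π_i (Kac's formula). Here π_1 = (9/19)/(14/17 + 9/19) = (9/19)/(419/323) = 153/419, so E[T_1 | X_0 = 1] = 1/π_1 = (14/17 + 9/19)/(9/19) = (419/323)/(9/19) = 419/153.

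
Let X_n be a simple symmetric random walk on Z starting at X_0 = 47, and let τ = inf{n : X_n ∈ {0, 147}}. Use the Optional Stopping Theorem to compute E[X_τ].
E[X_τ] = 47

X_n is a martingale and τ is a bounded-mean stopping time (indeed τ is finite a.s. with bounded expectation since the walk is in a bounded region). By the OST, E[X_τ] = E[X_0] = 47. Equivalently: E[X_τ] = 147 · P(hit 147 first) + 0 · P(hit 0 first) = 147 · (47/147) = 47.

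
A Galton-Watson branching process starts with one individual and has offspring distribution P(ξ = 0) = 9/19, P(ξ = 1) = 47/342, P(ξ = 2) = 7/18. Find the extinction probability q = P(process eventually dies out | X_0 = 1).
q = 1

Mean offspring μ = 0·9/19 + 1·47/342 + 2·7/18 = 313/342 ≤ 1. For μ ≤ 1 with offspring not concentrated at 1, the Galton-Watson process goes extinct almost surely, so q = 1.
(Algebraic check: The pgf is f(s) = 9/19 + 47/342·s + 7/18·s². The extinction probability q is the smallest fixed point of f in [0, 1]. Setting s = f(s):
  7/18·s² + (47/342 − 1)·s + 9/19 = 0
  7/18·s² − (9/19 + 7/18)·s + 9/19 = 0
which factors as (s − 1)·(7/18·s − 9/19) = 0, giving roots s = 1 and s = (9/19)/(7/18) = 162/133. Since 162/133 ≥ 1, the smallest root in [0, 1] is s = 1.)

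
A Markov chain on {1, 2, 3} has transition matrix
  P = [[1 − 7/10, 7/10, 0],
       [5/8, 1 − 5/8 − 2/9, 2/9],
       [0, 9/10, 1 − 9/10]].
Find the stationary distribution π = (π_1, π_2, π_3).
π = (2025/4853, 2268/4853, 560/4853)

This is a birth-death chain on three states, which satisfies detailed balance: π_1 · P_{12} = π_2 · P_{21} and π_2 · P_{23} = π_3 · P_{32}.
From π_1 · 7/10 = π_2 · 5/8: π_2/π_1 = (7/10)/(5/8) = 28/25.
From π_2 · 2/9 = π_3 · 9/10: π_3/π_2 = (2/9)/(9/10) = 20/81.
Take π_1 proportional to 1; then unnormalized π = (1, 28/25, 112/405). Normalize by dividing by the sum 4853/2025:
  π = (2025/4853, 2268/4853, 560/4853).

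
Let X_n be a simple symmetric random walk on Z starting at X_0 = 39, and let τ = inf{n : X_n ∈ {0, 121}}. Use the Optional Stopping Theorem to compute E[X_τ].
E[X_τ] = 39

X_n is a martingale and τ is a bounded-mean stopping time (indeed τ is finite a.s. with bounded expectation since the walk is in a bounded region). By the OST, E[X_τ] = E[X_0] = 39. Equivalently: E[X_τ] = 121 · P(hit 121 first) + 0 · P(hit 0 first) = 121 · (39/121) = 39.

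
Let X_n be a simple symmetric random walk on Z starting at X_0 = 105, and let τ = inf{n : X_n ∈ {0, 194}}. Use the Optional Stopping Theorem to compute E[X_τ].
E[X_τ] = 105

X_n is a martingale and τ is a bounded-mean stopping time (indeed τ is finite a.s. with bounded expectation since the walk is in a bounded region). By the OST, E[X_τ] = E[X_0] = 105. Equivalently: E[X_τ] = 194 · P(hit 194 first) + 0 · P(hit 0 first) = 194 · (105/194) = 105.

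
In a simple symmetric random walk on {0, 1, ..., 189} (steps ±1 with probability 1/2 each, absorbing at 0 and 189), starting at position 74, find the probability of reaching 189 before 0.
P(hit 189 before 0) = 74/189

Let u_k = P(hit 189 before 0 | start at k). Then u_0 = 0, u_189 = 1, and u_k = u_{k-1}/2 + u_{k+1}/2 for 1 ≤ k ≤ 188. This harmonic recurrence is solved by u_k = k/189, giving u_74 = 74/189.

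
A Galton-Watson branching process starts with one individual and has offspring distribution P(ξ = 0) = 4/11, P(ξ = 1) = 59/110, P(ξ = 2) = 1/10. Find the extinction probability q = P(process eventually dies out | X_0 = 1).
q = 1

Mean offspring μ = 0·4/11 + 1·59/110 + 2·1/10 = 81/110 ≤ 1. For μ ≤ 1 with offspring not concentrated at 1, the Galton-Watson process goes extinct almost surely, so q = 1.
(Algebraic check: The pgf is f(s) = 4/11 + 59/110·s + 1/10·s². The extinction probability q is the smallest fixed point of f in [0, 1]. Setting s = f(s):
  1/10·s² + (59/110 − 1)·s + 4/11 = 0
  1/10·s² − (4/11 + 1/10)·s + 4/11 = 0
which factors as (s − 1)·(1/10·s − 4/11) = 0, giving roots s = 1 and s = (4/11)/(1/10) = 40/11. Since 40/11 ≥ 1, the smallest root in [0, 1] is s = 1.)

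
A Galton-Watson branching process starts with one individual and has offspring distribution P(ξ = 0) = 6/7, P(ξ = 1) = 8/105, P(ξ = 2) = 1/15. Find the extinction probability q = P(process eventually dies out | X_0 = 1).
q = 1

Mean offspring μ = 0·6/7 + 1·8/105 + 2·1/15 = 22/105 ≤ 1. For μ ≤ 1 with offspring not concentrated at 1, the Galton-Watson process goes extinct almost surely, so q = 1.
(Algebraic check: The pgf is f(s) = 6/7 + 8/105·s + 1/15·s². The extinction probability q is the smallest fixed point of f in [0, 1]. Setting s = f(s):
  1/15·s² + (8/105 − 1)·s + 6/7 = 0
  1/15·s² − (6/7 + 1/15)·s + 6/7 = 0
which factors as (s − 1)·(1/15·s − 6/7) = 0, giving roots s = 1 and s = (6/7)/(1/15) = 90/7. Since 90/7 ≥ 1, the smallest root in [0, 1] is s = 1.)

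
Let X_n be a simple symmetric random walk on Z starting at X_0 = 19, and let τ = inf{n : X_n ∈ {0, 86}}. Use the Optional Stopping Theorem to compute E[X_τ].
E[X_τ] = 19

X_n is a martingale and τ is a bounded-mean stopping time (indeed τ is finite a.s. with bounded expectation since the walk is in a bounded region). By the OST, E[X_τ] = E[X_0] = 19. Equivalently: E[X_τ] = 86 · P(hit 86 first) + 0 · P(hit 0 first) = 86 · (19/86) = 19.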